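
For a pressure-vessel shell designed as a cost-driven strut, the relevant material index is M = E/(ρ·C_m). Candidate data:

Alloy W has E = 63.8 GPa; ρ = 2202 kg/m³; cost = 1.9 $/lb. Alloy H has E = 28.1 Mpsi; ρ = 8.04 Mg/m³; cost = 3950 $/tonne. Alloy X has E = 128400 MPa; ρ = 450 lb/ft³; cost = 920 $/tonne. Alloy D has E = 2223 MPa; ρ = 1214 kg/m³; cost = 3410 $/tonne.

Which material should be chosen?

alloy X

In SI units:
  alloy W: E = 63.80 GPa, ρ = 2202 kg/m³, cost = 4.189 $/kg
  alloy H: E = 193.7 GPa, ρ = 8040 kg/m³, cost = 3.950 $/kg
  alloy X: E = 128.4 GPa, ρ = 7208 kg/m³, cost = 0.9200 $/kg
  alloy D: E = 2.223 GPa, ρ = 1214 kg/m³, cost = 3.410 $/kg
  alloy X: M = 19.4 MN·m per $
  alloy W: M = 6.92 MN·m per $
  alloy H: M = 6.10 MN·m per $
  alloy D: M = 0.537 MN·m per $
Alloy X ranks first.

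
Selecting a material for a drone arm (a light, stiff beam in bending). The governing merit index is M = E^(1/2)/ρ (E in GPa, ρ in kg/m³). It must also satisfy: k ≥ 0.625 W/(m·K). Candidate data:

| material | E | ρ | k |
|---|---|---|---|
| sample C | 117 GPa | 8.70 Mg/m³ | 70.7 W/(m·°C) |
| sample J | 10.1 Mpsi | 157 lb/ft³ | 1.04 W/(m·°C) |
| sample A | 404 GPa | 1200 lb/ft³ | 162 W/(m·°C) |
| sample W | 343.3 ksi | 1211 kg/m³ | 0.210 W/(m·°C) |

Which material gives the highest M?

sample J

Screen on constraints: k ≥ 0.625 W/(m·K). Survivors: sample C, sample J, sample A.
Normalizing units and computing the index:
  sample C: E = 117.0 GPa, ρ = 8700 kg/m³
  sample J: E = 69.64 GPa, ρ = 2515 kg/m³
  sample A: E = 404.0 GPa, ρ = 19220 kg/m³
  sample J: M = 3.32×10⁻³
  sample C: M = 1.24×10⁻³
  sample A: M = 1.05×10⁻³
Sample J ranks first.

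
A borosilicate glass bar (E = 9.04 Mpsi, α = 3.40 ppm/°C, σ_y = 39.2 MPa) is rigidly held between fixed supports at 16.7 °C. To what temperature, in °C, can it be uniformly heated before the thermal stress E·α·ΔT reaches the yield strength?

E = 9.04 Mpsi = 62.33 GPa.
E·α·ΔT = 39.20 MPa ⇒ ΔT = 39.20 / (62.33×10³ × 3.40×10⁻⁶) = 185.0 K.
T = 16.7 + 185.0 = 201.7 °C.

202 °C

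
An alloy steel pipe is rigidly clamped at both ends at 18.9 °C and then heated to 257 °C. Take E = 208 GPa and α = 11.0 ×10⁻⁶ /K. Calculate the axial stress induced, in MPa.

ΔT = 238.1 K. Constrained thermal stress σ = E·α·ΔT = 208.0×10³ MPa × 11.0×10⁻⁶ × 238.1 = 545 MPa (compressive).

545 MPa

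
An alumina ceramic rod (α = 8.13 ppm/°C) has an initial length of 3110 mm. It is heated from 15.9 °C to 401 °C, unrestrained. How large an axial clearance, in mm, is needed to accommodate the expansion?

9.74 mm

ΔT = 401 − 15.9 = 385.1 K.
ΔL = α·L₀·ΔT = 8.13×10⁻⁶ × 3110 mm × 385.1 K = 9.74 mm.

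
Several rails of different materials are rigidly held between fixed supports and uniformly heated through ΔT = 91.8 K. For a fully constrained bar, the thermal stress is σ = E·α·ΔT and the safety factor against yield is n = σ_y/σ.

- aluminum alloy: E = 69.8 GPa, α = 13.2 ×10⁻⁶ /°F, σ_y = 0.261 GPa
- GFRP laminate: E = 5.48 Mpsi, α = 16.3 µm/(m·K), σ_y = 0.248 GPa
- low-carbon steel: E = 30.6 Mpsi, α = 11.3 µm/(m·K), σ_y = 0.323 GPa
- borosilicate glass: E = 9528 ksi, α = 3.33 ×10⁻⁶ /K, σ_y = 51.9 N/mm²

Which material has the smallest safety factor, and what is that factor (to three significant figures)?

With everything in SI (GPa, ×10⁻⁶/K, MPa):
  aluminum alloy: E = 69.80, α = 23.8, σ_y = 261.0 → σ = 152 MPa, n = 1.71
  GFRP laminate: E = 37.78, α = 16.3, σ_y = 248.0 → σ = 56.5 MPa, n = 4.39
  low-carbon steel: E = 211.0, α = 11.3, σ_y = 323.0 → σ = 219 MPa, n = 1.48
  borosilicate glass: E = 65.69, α = 3.33, σ_y = 51.90 → σ = 20.1 MPa, n = 2.58
Low-carbon steel has the lowest safety factor, n = 1.48.

low-carbon steel, n = 1.48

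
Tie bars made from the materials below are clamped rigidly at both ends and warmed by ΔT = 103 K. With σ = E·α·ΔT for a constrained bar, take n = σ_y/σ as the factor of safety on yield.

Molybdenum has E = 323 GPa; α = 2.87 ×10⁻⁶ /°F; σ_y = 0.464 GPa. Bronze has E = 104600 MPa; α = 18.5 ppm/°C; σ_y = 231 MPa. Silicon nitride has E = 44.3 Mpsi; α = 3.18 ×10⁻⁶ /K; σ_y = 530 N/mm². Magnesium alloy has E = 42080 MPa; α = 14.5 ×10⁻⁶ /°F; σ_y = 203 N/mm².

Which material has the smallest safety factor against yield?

In consistent units (E in GPa, α in ×10⁻⁶/K, σ_y in MPa):
  molybdenum: E = 323.0, α = 5.17, σ_y = 464.0 → σ = 172 MPa, n = 2.70
  bronze: E = 104.6, α = 18.5, σ_y = 231.0 → σ = 199 MPa, n = 1.16
  silicon nitride: E = 305.4, α = 3.18, σ_y = 530.0 → σ = 100 MPa, n = 5.30
  magnesium alloy: E = 42.08, α = 26.1, σ_y = 203.0 → σ = 113 MPa, n = 1.79
The minimum is bronze at n = 1.16.

bronze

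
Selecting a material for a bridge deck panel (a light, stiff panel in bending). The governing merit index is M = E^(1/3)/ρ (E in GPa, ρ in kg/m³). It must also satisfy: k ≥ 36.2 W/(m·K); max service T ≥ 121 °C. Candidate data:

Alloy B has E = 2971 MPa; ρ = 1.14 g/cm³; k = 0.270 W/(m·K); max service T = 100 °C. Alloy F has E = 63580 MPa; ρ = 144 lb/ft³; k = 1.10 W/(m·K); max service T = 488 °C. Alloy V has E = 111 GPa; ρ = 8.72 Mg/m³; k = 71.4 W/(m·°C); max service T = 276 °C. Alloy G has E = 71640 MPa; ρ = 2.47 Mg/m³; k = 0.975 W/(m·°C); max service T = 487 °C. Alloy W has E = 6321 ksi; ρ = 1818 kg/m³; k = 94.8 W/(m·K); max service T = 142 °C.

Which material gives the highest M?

alloy W

Screen on constraints: k ≥ 36.2 W/(m·K); max service T ≥ 121 °C. Survivors: alloy V, alloy W.
Normalizing units and computing the index:
  alloy V: E = 111.0 GPa, ρ = 8720 kg/m³
  alloy W: E = 43.58 GPa, ρ = 1818 kg/m³
  alloy W: M = 1.94×10⁻³
  alloy V: M = 0.551×10⁻³
Alloy W ranks first.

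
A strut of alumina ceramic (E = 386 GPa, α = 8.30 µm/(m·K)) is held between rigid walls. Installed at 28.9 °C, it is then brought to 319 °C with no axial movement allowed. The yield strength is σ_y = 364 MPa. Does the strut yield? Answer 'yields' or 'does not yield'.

ΔT = 290.1 K. Constrained thermal stress σ = E·α·ΔT = 386.0×10³ MPa × 8.30×10⁻⁶ × 290.1 = 929 MPa (compressive).
Compare to σ_y = 364 MPa: σ ≥ σ_y, so it yields.

yields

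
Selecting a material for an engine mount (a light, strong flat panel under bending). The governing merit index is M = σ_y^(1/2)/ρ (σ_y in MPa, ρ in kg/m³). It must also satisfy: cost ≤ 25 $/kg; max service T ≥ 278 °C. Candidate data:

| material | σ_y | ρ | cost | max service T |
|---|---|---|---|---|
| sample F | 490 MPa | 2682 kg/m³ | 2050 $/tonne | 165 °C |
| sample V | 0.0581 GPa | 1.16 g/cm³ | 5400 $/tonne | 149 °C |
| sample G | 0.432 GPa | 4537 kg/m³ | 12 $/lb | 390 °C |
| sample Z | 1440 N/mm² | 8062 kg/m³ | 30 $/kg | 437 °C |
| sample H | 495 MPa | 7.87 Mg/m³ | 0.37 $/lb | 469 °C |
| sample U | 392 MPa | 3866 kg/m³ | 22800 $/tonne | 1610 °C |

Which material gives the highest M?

sample U

Screen on constraints: cost ≤ 25 $/kg; max service T ≥ 278 °C. Survivors: sample H, sample U.
In SI units:
  sample H: σ_y = 495.0 MPa, ρ = 7870 kg/m³
  sample U: σ_y = 392.0 MPa, ρ = 3866 kg/m³
  sample U: M = 5.12×10⁻³
  sample H: M = 2.83×10⁻³
Sample U has the largest M.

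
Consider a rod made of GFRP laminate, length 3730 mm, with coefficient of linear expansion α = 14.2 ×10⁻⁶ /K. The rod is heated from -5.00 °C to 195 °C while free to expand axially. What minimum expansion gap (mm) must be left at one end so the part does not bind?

10.6 mm

ΔT = 195 − (-5.00) = 200.0 K.
ΔL = α·L₀·ΔT = 14.2×10⁻⁶ × 3730 mm × 200.0 K = 10.6 mm.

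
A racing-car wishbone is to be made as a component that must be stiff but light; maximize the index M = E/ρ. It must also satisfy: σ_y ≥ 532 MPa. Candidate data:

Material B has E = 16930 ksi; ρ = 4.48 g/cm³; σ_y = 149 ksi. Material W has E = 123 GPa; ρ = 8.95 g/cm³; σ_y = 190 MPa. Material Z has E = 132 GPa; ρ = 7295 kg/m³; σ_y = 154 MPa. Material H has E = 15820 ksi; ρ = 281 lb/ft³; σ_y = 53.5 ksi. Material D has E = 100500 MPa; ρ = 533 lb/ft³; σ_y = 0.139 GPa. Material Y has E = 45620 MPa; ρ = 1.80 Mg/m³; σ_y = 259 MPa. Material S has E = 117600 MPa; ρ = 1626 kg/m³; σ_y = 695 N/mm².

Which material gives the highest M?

Screen on constraints: σ_y ≥ 532 MPa. Survivors: material B, material S.
In SI units:
  material B: E = 116.7 GPa, ρ = 4480 kg/m³
  material S: E = 117.6 GPa, ρ = 1626 kg/m³
  material S: M = 72.3 MN·m/kg
  material B: M = 26.1 MN·m/kg
Material S ranks first.

material S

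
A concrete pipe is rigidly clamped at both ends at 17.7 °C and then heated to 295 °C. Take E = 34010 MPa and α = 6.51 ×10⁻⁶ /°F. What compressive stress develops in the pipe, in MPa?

E = 34010 MPa = 34.01 GPa.
α = 6.51×10⁻⁶/°F × 9/5 = 11.7×10⁻⁶/K.
ΔT = 277.3 K. Constrained thermal stress σ = E·α·ΔT = 34.01×10³ MPa × 11.7×10⁻⁶ × 277.3 = 111 MPa (compressive).

111 MPa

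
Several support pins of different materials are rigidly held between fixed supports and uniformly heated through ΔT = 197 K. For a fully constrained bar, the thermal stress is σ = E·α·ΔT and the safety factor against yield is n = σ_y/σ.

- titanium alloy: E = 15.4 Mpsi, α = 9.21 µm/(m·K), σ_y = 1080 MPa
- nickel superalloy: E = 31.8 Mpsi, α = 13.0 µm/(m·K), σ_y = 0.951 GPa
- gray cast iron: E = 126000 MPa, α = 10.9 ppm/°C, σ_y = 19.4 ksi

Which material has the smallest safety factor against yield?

gray cast iron

In consistent units (E in GPa, α in ×10⁻⁶/K, σ_y in MPa):
  titanium alloy: E = 106.2, α = 9.21, σ_y = 1080 → σ = 193 MPa, n = 5.61
  nickel superalloy: E = 219.3, α = 13.0, σ_y = 951.0 → σ = 562 MPa, n = 1.69
  gray cast iron: E = 126.0, α = 10.9, σ_y = 133.8 → σ = 271 MPa, n = 0.494
Gray cast iron has the lowest safety factor, n = 0.494.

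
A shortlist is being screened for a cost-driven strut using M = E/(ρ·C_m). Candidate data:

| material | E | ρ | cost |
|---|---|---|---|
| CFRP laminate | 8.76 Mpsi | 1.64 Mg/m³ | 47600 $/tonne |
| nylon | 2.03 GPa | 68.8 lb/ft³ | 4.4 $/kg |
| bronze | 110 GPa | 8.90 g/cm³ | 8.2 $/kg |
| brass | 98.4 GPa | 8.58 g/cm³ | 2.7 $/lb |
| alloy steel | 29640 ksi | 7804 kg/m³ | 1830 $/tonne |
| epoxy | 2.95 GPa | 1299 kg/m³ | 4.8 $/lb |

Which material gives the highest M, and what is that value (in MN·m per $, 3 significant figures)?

Convert each candidate to consistent units, then evaluate M:
  CFRP laminate: E = 60.40 GPa, ρ = 1640 kg/m³, cost = 47.60 $/kg
  nylon: E = 2.030 GPa, ρ = 1102 kg/m³, cost = 4.400 $/kg
  bronze: E = 110.0 GPa, ρ = 8900 kg/m³, cost = 8.200 $/kg
  brass: E = 98.40 GPa, ρ = 8580 kg/m³, cost = 5.952 $/kg
  alloy steel: E = 204.4 GPa, ρ = 7804 kg/m³, cost = 1.830 $/kg
  epoxy: E = 2.950 GPa, ρ = 1299 kg/m³, cost = 10.58 $/kg
  alloy steel: M = 14.3 MN·m per $
  brass: M = 1.93 MN·m per $
  bronze: M = 1.51 MN·m per $
  CFRP laminate: M = 0.774 MN·m per $
  nylon: M = 0.419 MN·m per $
  epoxy: M = 0.215 MN·m per $
Alloy steel has the largest M.

alloy steel, M = 14.3 MN·m per $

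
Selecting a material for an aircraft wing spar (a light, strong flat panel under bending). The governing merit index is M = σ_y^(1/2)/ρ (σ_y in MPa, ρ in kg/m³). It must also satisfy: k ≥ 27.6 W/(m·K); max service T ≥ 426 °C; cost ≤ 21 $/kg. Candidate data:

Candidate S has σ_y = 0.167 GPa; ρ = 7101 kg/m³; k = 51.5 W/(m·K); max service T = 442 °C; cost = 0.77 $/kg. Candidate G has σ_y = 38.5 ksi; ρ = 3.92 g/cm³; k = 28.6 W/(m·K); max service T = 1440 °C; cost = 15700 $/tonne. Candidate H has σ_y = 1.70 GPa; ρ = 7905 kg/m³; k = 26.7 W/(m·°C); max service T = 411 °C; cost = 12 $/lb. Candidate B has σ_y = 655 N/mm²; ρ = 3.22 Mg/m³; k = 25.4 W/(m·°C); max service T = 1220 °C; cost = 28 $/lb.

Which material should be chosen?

Screen on constraints: k ≥ 27.6 W/(m·K); max service T ≥ 426 °C; cost ≤ 21 $/kg. Survivors: candidate S, candidate G.
Normalizing units and computing the index:
  candidate S: σ_y = 167.0 MPa, ρ = 7101 kg/m³
  candidate G: σ_y = 265.4 MPa, ρ = 3920 kg/m³
  candidate G: M = 4.16×10⁻³
  candidate S: M = 1.82×10⁻³
Candidate G ranks first.

candidate G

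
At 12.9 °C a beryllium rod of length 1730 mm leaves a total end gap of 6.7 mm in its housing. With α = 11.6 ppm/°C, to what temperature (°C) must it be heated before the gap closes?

347 °C

α·L₀·ΔT = 6.7 mm ⇒ ΔT = 6.7 / (11.6×10⁻⁶ × 1730.0) = 333.9 K.
T = 12.9 + 333.9 = 346.8 °C.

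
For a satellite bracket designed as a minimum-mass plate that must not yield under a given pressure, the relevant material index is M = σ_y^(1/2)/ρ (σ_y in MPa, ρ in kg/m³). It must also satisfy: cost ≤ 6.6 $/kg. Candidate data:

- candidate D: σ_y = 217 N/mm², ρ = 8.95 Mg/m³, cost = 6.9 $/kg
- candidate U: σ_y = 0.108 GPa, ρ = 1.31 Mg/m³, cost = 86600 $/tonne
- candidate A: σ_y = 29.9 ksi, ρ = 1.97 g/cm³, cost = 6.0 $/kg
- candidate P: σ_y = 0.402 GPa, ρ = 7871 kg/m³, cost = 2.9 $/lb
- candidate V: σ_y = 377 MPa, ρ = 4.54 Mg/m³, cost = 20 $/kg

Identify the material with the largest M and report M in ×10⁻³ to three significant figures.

candidate A, M = 7.29×10⁻³

Screen on constraints: cost ≤ 6.6 $/kg. Survivors: candidate A, candidate P.
Putting every candidate on a common basis:
  candidate A: σ_y = 206.2 MPa, ρ = 1970 kg/m³
  candidate P: σ_y = 402.0 MPa, ρ = 7871 kg/m³
  candidate A: M = 7.29×10⁻³
  candidate P: M = 2.55×10⁻³
The maximum is for candidate A.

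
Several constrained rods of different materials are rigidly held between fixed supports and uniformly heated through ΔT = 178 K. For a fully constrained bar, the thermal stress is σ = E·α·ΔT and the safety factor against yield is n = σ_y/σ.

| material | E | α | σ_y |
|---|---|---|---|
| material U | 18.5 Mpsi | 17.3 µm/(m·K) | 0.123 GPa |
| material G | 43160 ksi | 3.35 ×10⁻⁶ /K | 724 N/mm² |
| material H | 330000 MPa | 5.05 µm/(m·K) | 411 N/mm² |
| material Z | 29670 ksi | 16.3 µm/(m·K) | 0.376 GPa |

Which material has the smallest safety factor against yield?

Per material, after unit conversion:
  material U: E = 127.6, α = 17.3, σ_y = 123.0 → σ = 393 MPa, n = 0.313
  material G: E = 297.6, α = 3.35, σ_y = 724.0 → σ = 177 MPa, n = 4.08
  material H: E = 330.0, α = 5.05, σ_y = 411.0 → σ = 297 MPa, n = 1.39
  material Z: E = 204.6, α = 16.3, σ_y = 376.0 → σ = 594 MPa, n = 0.633
Material U has the lowest safety factor, n = 0.313.

material U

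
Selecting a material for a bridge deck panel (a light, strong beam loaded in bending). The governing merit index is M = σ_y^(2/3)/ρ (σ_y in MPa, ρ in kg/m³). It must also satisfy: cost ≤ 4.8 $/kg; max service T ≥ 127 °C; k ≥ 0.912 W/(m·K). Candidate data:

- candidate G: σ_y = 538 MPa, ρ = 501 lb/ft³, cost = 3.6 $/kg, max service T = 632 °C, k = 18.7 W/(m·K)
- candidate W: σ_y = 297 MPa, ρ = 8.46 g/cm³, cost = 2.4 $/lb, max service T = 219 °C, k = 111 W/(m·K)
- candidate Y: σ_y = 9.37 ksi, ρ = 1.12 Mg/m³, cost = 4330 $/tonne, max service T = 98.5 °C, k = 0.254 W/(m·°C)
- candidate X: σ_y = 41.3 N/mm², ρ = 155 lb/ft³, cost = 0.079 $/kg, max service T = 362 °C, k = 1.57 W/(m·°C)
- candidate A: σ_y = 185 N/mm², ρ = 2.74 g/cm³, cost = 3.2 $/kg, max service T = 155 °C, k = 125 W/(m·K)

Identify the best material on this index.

candidate A

Screen on constraints: cost ≤ 4.8 $/kg; max service T ≥ 127 °C; k ≥ 0.912 W/(m·K). Survivors: candidate G, candidate X, candidate A.
In SI units:
  candidate G: σ_y = 538.0 MPa, ρ = 8025 kg/m³
  candidate X: σ_y = 41.30 MPa, ρ = 2483 kg/m³
  candidate A: σ_y = 185.0 MPa, ρ = 2740 kg/m³
  candidate A: M = 11.8×10⁻³
  candidate G: M = 8.24×10⁻³
  candidate X: M = 4.81×10⁻³
Candidate A ranks first.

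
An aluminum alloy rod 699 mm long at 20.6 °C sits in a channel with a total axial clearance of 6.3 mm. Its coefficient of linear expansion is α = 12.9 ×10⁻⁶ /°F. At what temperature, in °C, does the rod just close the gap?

409 °C

α = 12.9×10⁻⁶/°F × 9/5 = 23.2×10⁻⁶/K.
α·L₀·ΔT = 6.3 mm ⇒ ΔT = 6.3 / (23.2×10⁻⁶ × 699.0) = 388.2 K.
T = 20.6 + 388.2 = 408.8 °C.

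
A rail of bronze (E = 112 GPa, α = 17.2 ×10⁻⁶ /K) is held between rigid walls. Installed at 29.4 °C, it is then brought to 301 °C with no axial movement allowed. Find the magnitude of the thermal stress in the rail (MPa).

523 MPa

ΔT = 271.6 K. Constrained thermal stress σ = E·α·ΔT = 112.0×10³ MPa × 17.2×10⁻⁶ × 271.6 = 523 MPa (compressive).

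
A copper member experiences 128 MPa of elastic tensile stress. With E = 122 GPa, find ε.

1.05×10⁻³

ε = σ/E = 128 / 122000 = 1.05×10⁻³.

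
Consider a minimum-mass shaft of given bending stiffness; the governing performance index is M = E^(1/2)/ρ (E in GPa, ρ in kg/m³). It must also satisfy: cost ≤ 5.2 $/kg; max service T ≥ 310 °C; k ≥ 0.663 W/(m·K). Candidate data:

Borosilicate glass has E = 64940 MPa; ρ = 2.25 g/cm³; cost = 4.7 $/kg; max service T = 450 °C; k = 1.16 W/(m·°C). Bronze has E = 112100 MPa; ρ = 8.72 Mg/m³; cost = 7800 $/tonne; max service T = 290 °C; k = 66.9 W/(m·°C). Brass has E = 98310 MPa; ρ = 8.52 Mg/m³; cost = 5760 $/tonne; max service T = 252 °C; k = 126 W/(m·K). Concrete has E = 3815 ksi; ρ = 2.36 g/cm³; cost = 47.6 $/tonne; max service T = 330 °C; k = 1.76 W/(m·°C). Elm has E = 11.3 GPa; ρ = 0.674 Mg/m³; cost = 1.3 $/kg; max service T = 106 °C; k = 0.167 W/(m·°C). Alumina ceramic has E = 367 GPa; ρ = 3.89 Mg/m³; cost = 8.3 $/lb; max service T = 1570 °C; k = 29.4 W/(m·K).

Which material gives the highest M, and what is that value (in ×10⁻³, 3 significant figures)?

Screen on constraints: cost ≤ 5.2 $/kg; max service T ≥ 310 °C; k ≥ 0.663 W/(m·K). Survivors: borosilicate glass, concrete.
Convert each candidate to consistent units, then evaluate M:
  borosilicate glass: E = 64.94 GPa, ρ = 2250 kg/m³
  concrete: E = 26.30 GPa, ρ = 2360 kg/m³
  borosilicate glass: M = 3.58×10⁻³
  concrete: M = 2.17×10⁻³
Borosilicate glass has the largest M.

borosilicate glass, M = 3.58×10⁻³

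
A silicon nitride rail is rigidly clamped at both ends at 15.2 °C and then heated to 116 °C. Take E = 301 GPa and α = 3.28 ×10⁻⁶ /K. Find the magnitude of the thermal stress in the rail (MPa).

ΔT = 100.8 K. Constrained thermal stress σ = E·α·ΔT = 301.0×10³ MPa × 3.28×10⁻⁶ × 100.8 = 99.5 MPa (compressive).

99.5 MPa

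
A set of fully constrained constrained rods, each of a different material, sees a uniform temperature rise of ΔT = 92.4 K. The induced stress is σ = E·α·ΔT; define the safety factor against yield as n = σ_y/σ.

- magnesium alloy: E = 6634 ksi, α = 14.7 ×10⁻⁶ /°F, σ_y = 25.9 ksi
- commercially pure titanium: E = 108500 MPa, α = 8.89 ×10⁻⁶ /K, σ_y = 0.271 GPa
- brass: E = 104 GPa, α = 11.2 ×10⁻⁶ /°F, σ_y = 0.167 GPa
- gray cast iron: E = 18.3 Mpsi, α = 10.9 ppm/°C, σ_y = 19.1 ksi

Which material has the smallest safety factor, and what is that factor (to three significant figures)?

Converting E to GPa, α to ×10⁻⁶/K, σ_y to MPa, then σ and n for each:
  magnesium alloy: E = 45.74, α = 26.5, σ_y = 178.6 → σ = 112 MPa, n = 1.60
  commercially pure titanium: E = 108.5, α = 8.89, σ_y = 271.0 → σ = 89.1 MPa, n = 3.04
  brass: E = 104.0, α = 20.2, σ_y = 167.0 → σ = 194 MPa, n = 0.862
  gray cast iron: E = 126.2, α = 10.9, σ_y = 131.7 → σ = 127 MPa, n = 1.04
The minimum is brass at n = 0.862.

brass, n = 0.862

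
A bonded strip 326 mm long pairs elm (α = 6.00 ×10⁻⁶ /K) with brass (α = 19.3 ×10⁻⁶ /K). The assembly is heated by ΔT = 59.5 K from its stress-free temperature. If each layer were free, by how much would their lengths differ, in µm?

Δα = |6.00 − 19.3|×10⁻⁶/K = 13.3×10⁻⁶/K.
ΔL_mismatch = Δα·L·ΔT = 13.3×10⁻⁶ × 326.0 mm × 59.5 K = 258 µm.

258 µm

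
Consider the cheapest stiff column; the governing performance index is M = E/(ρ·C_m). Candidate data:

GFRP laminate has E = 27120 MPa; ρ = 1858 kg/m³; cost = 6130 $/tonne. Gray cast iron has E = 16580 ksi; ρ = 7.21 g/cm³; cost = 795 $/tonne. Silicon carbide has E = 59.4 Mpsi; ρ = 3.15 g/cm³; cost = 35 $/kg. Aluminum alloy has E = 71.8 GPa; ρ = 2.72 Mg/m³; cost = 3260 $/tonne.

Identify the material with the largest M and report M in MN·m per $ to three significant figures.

Normalizing units and computing the index:
  GFRP laminate: E = 27.12 GPa, ρ = 1858 kg/m³, cost = 6.130 $/kg
  gray cast iron: E = 114.3 GPa, ρ = 7210 kg/m³, cost = 0.7950 $/kg
  silicon carbide: E = 409.5 GPa, ρ = 3150 kg/m³, cost = 35.00 $/kg
  aluminum alloy: E = 71.80 GPa, ρ = 2720 kg/m³, cost = 3.260 $/kg
  gray cast iron: M = 19.9 MN·m per $
  aluminum alloy: M = 8.10 MN·m per $
  silicon carbide: M = 3.71 MN·m per $
  GFRP laminate: M = 2.38 MN·m per $
Gray cast iron ranks first.

gray cast iron, M = 19.9 MN·m per $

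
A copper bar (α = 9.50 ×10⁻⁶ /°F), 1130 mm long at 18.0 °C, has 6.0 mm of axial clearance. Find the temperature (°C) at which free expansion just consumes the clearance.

329 °C

α = 9.50×10⁻⁶/°F × 9/5 = 17.1×10⁻⁶/K.
α·L₀·ΔT = 6.0 mm ⇒ ΔT = 6.0 / (17.1×10⁻⁶ × 1130.0) = 310.5 K.
T = 18.0 + 310.5 = 328.5 °C.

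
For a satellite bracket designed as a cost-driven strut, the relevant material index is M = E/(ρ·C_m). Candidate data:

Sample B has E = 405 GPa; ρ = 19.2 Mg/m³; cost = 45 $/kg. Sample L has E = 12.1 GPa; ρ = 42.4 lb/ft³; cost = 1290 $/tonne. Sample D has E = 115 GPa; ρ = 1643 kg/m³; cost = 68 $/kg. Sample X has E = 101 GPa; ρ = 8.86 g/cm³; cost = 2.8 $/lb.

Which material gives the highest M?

sample L

In SI units:
  sample B: E = 405.0 GPa, ρ = 19200 kg/m³, cost = 45.00 $/kg
  sample L: E = 12.10 GPa, ρ = 679.2 kg/m³, cost = 1.290 $/kg
  sample D: E = 115.0 GPa, ρ = 1643 kg/m³, cost = 68.00 $/kg
  sample X: E = 101.0 GPa, ρ = 8860 kg/m³, cost = 6.173 $/kg
  sample L: M = 13.8 MN·m per $
  sample X: M = 1.85 MN·m per $
  sample D: M = 1.03 MN·m per $
  sample B: M = 0.469 MN·m per $
Sample L has the largest M.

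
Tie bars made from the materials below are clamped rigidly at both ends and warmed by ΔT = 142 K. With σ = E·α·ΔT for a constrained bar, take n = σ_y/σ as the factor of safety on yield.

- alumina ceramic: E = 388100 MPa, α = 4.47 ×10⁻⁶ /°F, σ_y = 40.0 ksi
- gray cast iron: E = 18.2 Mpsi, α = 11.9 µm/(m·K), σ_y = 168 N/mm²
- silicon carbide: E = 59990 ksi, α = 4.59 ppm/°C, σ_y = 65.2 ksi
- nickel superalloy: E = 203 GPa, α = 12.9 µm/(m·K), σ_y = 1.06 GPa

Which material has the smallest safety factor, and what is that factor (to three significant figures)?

In consistent units (E in GPa, α in ×10⁻⁶/K, σ_y in MPa):
  alumina ceramic: E = 388.1, α = 8.05, σ_y = 275.8 → σ = 443 MPa, n = 0.622
  gray cast iron: E = 125.5, α = 11.9, σ_y = 168.0 → σ = 212 MPa, n = 0.792
  silicon carbide: E = 413.6, α = 4.59, σ_y = 449.5 → σ = 270 MPa, n = 1.67
  nickel superalloy: E = 203.0, α = 12.9, σ_y = 1060 → σ = 372 MPa, n = 2.85
Smallest n: alumina ceramic with n = 0.622.

alumina ceramic, n = 0.622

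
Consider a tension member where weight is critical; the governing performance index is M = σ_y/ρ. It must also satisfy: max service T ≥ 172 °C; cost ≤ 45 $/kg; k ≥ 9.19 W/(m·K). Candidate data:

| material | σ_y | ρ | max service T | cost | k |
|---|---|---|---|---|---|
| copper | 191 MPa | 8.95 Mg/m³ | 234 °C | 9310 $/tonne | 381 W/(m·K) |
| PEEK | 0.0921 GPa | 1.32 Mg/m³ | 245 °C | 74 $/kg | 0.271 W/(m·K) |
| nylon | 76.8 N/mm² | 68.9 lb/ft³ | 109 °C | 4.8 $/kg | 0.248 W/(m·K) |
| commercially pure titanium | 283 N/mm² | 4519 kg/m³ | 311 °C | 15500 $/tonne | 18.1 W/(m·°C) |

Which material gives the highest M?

commercially pure titanium

Screen on constraints: max service T ≥ 172 °C; cost ≤ 45 $/kg; k ≥ 9.19 W/(m·K). Survivors: copper, commercially pure titanium.
After converting to SI:
  copper: σ_y = 191.0 MPa, ρ = 8950 kg/m³
  commercially pure titanium: σ_y = 283.0 MPa, ρ = 4519 kg/m³
  commercially pure titanium: M = 62.6 kN·m/kg
  copper: M = 21.3 kN·m/kg
Commercially pure titanium has the largest M.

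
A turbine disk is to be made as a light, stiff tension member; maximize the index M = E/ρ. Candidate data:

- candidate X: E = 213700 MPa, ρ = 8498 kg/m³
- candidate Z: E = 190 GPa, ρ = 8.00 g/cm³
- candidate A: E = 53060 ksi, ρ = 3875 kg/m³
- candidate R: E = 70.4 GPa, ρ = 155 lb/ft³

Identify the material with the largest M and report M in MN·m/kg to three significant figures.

candidate A, M = 94.4 MN·m/kg

After converting to SI:
  candidate X: E = 213.7 GPa, ρ = 8498 kg/m³
  candidate Z: E = 190.0 GPa, ρ = 8000 kg/m³
  candidate A: E = 365.8 GPa, ρ = 3875 kg/m³
  candidate R: E = 70.40 GPa, ρ = 2483 kg/m³
  candidate A: M = 94.4 MN·m/kg
  candidate R: M = 28.4 MN·m/kg
  candidate X: M = 25.1 MN·m/kg
  candidate Z: M = 23.8 MN·m/kg
The maximum is for candidate A.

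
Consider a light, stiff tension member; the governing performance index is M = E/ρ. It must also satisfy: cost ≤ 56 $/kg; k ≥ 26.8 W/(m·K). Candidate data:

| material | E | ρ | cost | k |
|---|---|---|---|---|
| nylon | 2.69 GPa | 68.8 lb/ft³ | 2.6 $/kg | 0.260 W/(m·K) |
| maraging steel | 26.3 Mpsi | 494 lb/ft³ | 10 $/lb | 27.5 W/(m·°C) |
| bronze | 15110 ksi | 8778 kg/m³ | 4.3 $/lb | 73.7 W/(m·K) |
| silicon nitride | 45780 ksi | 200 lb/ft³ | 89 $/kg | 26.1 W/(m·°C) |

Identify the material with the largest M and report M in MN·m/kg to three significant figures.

Screen on constraints: cost ≤ 56 $/kg; k ≥ 26.8 W/(m·K). Survivors: maraging steel, bronze.
Convert each candidate to consistent units, then evaluate M:
  maraging steel: E = 181.3 GPa, ρ = 7913 kg/m³
  bronze: E = 104.2 GPa, ρ = 8778 kg/m³
  maraging steel: M = 22.9 MN·m/kg
  bronze: M = 11.9 MN·m/kg
Highest index: maraging steel.

maraging steel, M = 22.9 MN·m/kg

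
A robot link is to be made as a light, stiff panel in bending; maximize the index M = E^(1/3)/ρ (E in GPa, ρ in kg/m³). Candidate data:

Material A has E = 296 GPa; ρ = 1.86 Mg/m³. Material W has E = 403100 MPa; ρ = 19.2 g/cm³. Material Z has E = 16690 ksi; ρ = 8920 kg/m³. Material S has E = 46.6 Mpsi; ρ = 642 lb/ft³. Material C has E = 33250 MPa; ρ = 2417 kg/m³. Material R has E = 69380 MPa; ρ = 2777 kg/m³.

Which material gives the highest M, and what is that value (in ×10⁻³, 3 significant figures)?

material A, M = 3.58×10⁻³

Normalizing units and computing the index:
  material A: E = 296.0 GPa, ρ = 1860 kg/m³
  material W: E = 403.1 GPa, ρ = 19200 kg/m³
  material Z: E = 115.1 GPa, ρ = 8920 kg/m³
  material S: E = 321.3 GPa, ρ = 10280 kg/m³
  material C: E = 33.25 GPa, ρ = 2417 kg/m³
  material R: E = 69.38 GPa, ρ = 2777 kg/m³
  material A: M = 3.58×10⁻³
  material R: M = 1.48×10⁻³
  material C: M = 1.33×10⁻³
  material S: M = 0.666×10⁻³
  material Z: M = 0.545×10⁻³
  material W: M = 0.385×10⁻³
Highest index: material A.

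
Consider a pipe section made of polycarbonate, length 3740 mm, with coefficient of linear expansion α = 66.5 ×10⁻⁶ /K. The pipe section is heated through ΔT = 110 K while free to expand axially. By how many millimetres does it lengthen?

ΔL = α·L₀·ΔT = 66.5×10⁻⁶ × 3740 mm × 110.0 K = 27.4 mm.

27.4 mm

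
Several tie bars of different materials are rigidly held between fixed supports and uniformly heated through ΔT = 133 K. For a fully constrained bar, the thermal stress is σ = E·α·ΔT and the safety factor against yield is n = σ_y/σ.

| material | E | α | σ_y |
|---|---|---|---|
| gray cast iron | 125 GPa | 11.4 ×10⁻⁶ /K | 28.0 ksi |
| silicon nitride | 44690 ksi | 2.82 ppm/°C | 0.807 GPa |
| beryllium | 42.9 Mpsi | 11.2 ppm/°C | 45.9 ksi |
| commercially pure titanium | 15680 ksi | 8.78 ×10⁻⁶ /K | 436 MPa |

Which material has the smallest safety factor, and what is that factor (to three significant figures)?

beryllium, n = 0.718

Converting E to GPa, α to ×10⁻⁶/K, σ_y to MPa, then σ and n for each:
  gray cast iron: E = 125.0, α = 11.4, σ_y = 193.1 → σ = 190 MPa, n = 1.02
  silicon nitride: E = 308.1, α = 2.82, σ_y = 807.0 → σ = 116 MPa, n = 6.98
  beryllium: E = 295.8, α = 11.2, σ_y = 316.5 → σ = 441 MPa, n = 0.718
  commercially pure titanium: E = 108.1, α = 8.78, σ_y = 436.0 → σ = 126 MPa, n = 3.45
Smallest n: beryllium with n = 0.718.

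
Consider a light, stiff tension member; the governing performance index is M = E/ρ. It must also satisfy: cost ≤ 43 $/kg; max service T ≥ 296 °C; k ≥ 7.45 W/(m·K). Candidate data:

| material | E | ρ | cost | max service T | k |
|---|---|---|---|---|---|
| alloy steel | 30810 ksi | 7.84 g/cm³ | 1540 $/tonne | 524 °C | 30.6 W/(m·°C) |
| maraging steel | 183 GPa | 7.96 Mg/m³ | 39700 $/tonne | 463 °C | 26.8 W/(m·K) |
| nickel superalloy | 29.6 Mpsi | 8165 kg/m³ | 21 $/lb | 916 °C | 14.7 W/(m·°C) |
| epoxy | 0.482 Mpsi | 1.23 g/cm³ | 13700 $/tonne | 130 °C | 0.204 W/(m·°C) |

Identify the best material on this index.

Screen on constraints: cost ≤ 43 $/kg; max service T ≥ 296 °C; k ≥ 7.45 W/(m·K). Survivors: alloy steel, maraging steel.
Putting every candidate on a common basis:
  alloy steel: E = 212.4 GPa, ρ = 7840 kg/m³
  maraging steel: E = 183.0 GPa, ρ = 7960 kg/m³
  alloy steel: M = 27.1 MN·m/kg
  maraging steel: M = 23.0 MN·m/kg
Alloy steel has the largest M.

alloy steel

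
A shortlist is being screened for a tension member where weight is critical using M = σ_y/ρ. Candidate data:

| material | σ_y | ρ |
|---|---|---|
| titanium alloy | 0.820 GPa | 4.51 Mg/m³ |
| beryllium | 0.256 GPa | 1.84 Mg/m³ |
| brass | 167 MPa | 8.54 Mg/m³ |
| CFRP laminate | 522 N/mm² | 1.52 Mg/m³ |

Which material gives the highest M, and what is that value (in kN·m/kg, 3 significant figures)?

CFRP laminate, M = 343 kN·m/kg

Convert each candidate to consistent units, then evaluate M:
  titanium alloy: σ_y = 820.0 MPa, ρ = 4510 kg/m³
  beryllium: σ_y = 256.0 MPa, ρ = 1840 kg/m³
  brass: σ_y = 167.0 MPa, ρ = 8540 kg/m³
  CFRP laminate: σ_y = 522.0 MPa, ρ = 1520 kg/m³
  CFRP laminate: M = 343 kN·m/kg
  titanium alloy: M = 182 kN·m/kg
  beryllium: M = 139 kN·m/kg
  brass: M = 19.6 kN·m/kg
The maximum is for CFRP laminate.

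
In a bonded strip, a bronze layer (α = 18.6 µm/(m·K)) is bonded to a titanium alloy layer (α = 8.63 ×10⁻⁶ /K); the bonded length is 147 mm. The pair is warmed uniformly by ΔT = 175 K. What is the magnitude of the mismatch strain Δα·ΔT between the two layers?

Δα = |18.6 − 8.63|×10⁻⁶/K = 9.97×10⁻⁶/K.
Mismatch strain = Δα·ΔT = 9.97×10⁻⁶ × 175.0 = 1.74×10⁻³.

1.74×10⁻³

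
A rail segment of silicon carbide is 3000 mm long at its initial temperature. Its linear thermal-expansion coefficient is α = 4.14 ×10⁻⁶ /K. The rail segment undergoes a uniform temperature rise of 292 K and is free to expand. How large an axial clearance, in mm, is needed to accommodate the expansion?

3.63 mm

ΔL = α·L₀·ΔT = 4.14×10⁻⁶ × 3000 mm × 292.0 K = 3.63 mm.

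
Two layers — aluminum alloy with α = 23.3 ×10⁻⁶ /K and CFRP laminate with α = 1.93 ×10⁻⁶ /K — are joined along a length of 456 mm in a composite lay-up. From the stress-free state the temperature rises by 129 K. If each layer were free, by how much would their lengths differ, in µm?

Δα = |23.3 − 1.93|×10⁻⁶/K = 21.4×10⁻⁶/K.
ΔL_mismatch = Δα·L·ΔT = 21.4×10⁻⁶ × 456.0 mm × 129.0 K = 1260 µm.

1260 µm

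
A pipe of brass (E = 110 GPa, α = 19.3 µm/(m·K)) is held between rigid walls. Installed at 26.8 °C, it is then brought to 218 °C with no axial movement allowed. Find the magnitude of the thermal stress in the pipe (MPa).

ΔT = 191.2 K. Constrained thermal stress σ = E·α·ΔT = 110.0×10³ MPa × 19.3×10⁻⁶ × 191.2 = 406 MPa (compressive).

406 MPa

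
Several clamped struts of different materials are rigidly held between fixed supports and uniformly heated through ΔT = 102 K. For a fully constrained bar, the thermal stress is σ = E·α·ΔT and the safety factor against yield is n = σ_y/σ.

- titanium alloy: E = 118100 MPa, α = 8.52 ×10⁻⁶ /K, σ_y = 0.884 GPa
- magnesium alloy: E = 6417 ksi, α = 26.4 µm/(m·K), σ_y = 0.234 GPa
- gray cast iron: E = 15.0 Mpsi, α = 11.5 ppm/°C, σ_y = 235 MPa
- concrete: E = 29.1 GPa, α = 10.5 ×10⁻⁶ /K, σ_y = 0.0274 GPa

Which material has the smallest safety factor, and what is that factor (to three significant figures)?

concrete, n = 0.879

Per material, after unit conversion:
  titanium alloy: E = 118.1, α = 8.52, σ_y = 884.0 → σ = 103 MPa, n = 8.61
  magnesium alloy: E = 44.24, α = 26.4, σ_y = 234.0 → σ = 119 MPa, n = 1.96
  gray cast iron: E = 103.4, α = 11.5, σ_y = 235.0 → σ = 121 MPa, n = 1.94
  concrete: E = 29.10, α = 10.5, σ_y = 27.40 → σ = 31.2 MPa, n = 0.879
The minimum is concrete at n = 0.879.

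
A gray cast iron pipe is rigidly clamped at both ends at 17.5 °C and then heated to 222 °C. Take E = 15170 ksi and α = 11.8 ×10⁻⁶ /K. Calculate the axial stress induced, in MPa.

E = 15170 ksi = 104.6 GPa.
ΔT = 204.5 K. Constrained thermal stress σ = E·α·ΔT = 104.6×10³ MPa × 11.8×10⁻⁶ × 204.5 = 252 MPa (compressive).

252 MPa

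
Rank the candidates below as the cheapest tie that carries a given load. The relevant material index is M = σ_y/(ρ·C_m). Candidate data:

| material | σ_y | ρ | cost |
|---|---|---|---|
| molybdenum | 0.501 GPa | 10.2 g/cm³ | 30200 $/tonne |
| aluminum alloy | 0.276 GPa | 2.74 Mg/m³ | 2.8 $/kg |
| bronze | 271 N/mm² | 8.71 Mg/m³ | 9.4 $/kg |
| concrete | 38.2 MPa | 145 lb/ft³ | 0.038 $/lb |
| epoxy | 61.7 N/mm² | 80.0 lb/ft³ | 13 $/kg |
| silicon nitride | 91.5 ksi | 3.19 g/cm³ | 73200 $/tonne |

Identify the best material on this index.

concrete

After converting to SI:
  molybdenum: σ_y = 501.0 MPa, ρ = 10200 kg/m³, cost = 30.20 $/kg
  aluminum alloy: σ_y = 276.0 MPa, ρ = 2740 kg/m³, cost = 2.800 $/kg
  bronze: σ_y = 271.0 MPa, ρ = 8710 kg/m³, cost = 9.400 $/kg
  concrete: σ_y = 38.20 MPa, ρ = 2323 kg/m³, cost = 0.08377 $/kg
  epoxy: σ_y = 61.70 MPa, ρ = 1281 kg/m³, cost = 13.00 $/kg
  silicon nitride: σ_y = 630.9 MPa, ρ = 3190 kg/m³, cost = 73.20 $/kg
  concrete: M = 196 kN·m per $
  aluminum alloy: M = 36.0 kN·m per $
  epoxy: M = 3.70 kN·m per $
  bronze: M = 3.31 kN·m per $
  silicon nitride: M = 2.70 kN·m per $
  molybdenum: M = 1.63 kN·m per $
Concrete ranks first.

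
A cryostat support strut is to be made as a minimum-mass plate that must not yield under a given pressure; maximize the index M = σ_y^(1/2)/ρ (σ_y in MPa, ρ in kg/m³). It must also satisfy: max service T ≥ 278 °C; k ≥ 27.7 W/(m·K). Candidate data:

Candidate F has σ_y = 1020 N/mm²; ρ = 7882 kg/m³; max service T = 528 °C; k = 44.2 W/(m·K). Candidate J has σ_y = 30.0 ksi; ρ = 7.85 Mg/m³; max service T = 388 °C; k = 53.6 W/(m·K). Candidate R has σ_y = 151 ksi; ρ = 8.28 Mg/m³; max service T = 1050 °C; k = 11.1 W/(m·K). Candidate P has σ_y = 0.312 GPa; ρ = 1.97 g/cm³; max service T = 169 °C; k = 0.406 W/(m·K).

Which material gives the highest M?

Screen on constraints: max service T ≥ 278 °C; k ≥ 27.7 W/(m·K). Survivors: candidate F, candidate J.
Convert each candidate to consistent units, then evaluate M:
  candidate F: σ_y = 1020 MPa, ρ = 7882 kg/m³
  candidate J: σ_y = 206.8 MPa, ρ = 7850 kg/m³
  candidate F: M = 4.05×10⁻³
  candidate J: M = 1.83×10⁻³
Candidate F has the largest M.

candidate F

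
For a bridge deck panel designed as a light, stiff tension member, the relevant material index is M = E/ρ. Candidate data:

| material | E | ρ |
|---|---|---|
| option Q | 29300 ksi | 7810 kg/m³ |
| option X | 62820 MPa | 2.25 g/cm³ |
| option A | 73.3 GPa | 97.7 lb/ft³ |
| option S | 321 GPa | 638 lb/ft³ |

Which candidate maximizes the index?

option A

Normalizing units and computing the index:
  option Q: E = 202.0 GPa, ρ = 7810 kg/m³
  option X: E = 62.82 GPa, ρ = 2250 kg/m³
  option A: E = 73.30 GPa, ρ = 1565 kg/m³
  option S: E = 321.0 GPa, ρ = 10220 kg/m³
  option A: M = 46.8 MN·m/kg
  option S: M = 31.4 MN·m/kg
  option X: M = 27.9 MN·m/kg
  option Q: M = 25.9 MN·m/kg
Option A ranks first.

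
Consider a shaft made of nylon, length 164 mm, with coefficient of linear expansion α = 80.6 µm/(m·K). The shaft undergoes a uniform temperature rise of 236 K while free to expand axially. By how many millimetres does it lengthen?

3.12 mm

ΔL = α·L₀·ΔT = 80.6×10⁻⁶ × 164 mm × 236.0 K = 3.12 mm.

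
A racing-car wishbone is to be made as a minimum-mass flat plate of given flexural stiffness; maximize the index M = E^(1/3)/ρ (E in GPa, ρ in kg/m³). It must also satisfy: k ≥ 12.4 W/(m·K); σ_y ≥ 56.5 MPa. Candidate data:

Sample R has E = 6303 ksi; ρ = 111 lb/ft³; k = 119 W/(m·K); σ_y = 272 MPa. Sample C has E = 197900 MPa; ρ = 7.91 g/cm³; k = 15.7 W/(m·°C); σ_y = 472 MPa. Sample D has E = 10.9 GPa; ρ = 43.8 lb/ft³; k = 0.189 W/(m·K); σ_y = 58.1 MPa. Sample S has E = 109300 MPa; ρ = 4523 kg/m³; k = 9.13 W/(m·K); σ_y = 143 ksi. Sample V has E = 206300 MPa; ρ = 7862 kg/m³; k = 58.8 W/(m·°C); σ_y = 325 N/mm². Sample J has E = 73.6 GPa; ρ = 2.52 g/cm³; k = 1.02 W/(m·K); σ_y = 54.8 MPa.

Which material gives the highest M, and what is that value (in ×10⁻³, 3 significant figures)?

sample R, M = 1.98×10⁻³

Screen on constraints: k ≥ 12.4 W/(m·K); σ_y ≥ 56.5 MPa. Survivors: sample R, sample C, sample V.
After converting to SI:
  sample R: E = 43.46 GPa, ρ = 1778 kg/m³
  sample C: E = 197.9 GPa, ρ = 7910 kg/m³
  sample V: E = 206.3 GPa, ρ = 7862 kg/m³
  sample R: M = 1.98×10⁻³
  sample V: M = 0.752×10⁻³
  sample C: M = 0.737×10⁻³
Sample R has the largest M.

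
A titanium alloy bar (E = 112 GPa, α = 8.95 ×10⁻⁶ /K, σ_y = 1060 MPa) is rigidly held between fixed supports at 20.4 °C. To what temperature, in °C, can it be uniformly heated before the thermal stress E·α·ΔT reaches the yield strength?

1080 °C

E·α·ΔT = 1060 MPa ⇒ ΔT = 1060 / (112.0×10³ × 8.95×10⁻⁶) = 1057 K.
T = 20.4 + 1057 = 1078 °C.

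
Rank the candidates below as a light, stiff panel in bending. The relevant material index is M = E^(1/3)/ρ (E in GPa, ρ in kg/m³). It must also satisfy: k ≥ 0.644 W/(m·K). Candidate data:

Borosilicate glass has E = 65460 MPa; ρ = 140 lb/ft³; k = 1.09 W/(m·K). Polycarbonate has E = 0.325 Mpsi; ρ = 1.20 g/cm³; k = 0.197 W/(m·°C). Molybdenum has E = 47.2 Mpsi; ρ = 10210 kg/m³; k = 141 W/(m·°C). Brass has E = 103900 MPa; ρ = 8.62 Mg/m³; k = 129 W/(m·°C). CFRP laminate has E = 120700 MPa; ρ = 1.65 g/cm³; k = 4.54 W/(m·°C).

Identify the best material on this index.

CFRP laminate

Screen on constraints: k ≥ 0.644 W/(m·K). Survivors: borosilicate glass, molybdenum, brass, CFRP laminate.
Putting every candidate on a common basis:
  borosilicate glass: E = 65.46 GPa, ρ = 2243 kg/m³
  molybdenum: E = 325.4 GPa, ρ = 10210 kg/m³
  brass: E = 103.9 GPa, ρ = 8620 kg/m³
  CFRP laminate: E = 120.7 GPa, ρ = 1650 kg/m³
  CFRP laminate: M = 3.00×10⁻³
  borosilicate glass: M = 1.80×10⁻³
  molybdenum: M = 0.674×10⁻³
  brass: M = 0.545×10⁻³
CFRP laminate ranks first.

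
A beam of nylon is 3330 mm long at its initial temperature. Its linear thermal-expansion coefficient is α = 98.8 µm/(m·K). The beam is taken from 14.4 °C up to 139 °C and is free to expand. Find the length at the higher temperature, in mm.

ΔT = 139 − 14.4 = 124.6 K.
ΔL = α·L₀·ΔT = 98.8×10⁻⁶ × 3330 mm × 124.6 K = 41.0 mm.
L = L₀ + ΔL = 3330 + 41.0 = 3371.0 mm.

3371.0 mm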